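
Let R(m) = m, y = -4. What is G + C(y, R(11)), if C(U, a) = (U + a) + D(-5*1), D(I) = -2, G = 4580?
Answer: 4585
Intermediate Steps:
C(U, a) = -2 + U + a (C(U, a) = (U + a) - 2 = -2 + U + a)
G + C(y, R(11)) = 4580 + (-2 - 4 + 11) = 4580 + 5 = 4585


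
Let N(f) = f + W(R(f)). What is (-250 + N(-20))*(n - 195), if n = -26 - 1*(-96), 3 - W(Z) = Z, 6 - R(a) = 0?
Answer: 34125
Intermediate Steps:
R(a) = 6 (R(a) = 6 - 1*0 = 6 + 0 = 6)
W(Z) = 3 - Z
n = 70 (n = -26 + 96 = 70)
N(f) = -3 + f (N(f) = f + (3 - 1*6) = f + (3 - 6) = f - 3 = -3 + f)
(-250 + N(-20))*(n - 195) = (-250 + (-3 - 20))*(70 - 195) = (-250 - 23)*(-125) = -273*(-125) = 34125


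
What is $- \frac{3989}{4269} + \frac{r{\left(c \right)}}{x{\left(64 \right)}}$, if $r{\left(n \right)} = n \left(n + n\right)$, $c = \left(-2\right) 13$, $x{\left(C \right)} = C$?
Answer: $\frac{689549}{34152} \approx 20.191$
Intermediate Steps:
$c = -26$
$r{\left(n \right)} = 2 n^{2}$ ($r{\left(n \right)} = n 2 n = 2 n^{2}$)
$- \frac{3989}{4269} + \frac{r{\left(c \right)}}{x{\left(64 \right)}} = - \frac{3989}{4269} + \frac{2 \left(-26\right)^{2}}{64} = \left(-3989\right) \frac{1}{4269} + 2 \cdot 676 \cdot \frac{1}{64} = - \frac{3989}{4269} + 1352 \cdot \frac{1}{64} = - \frac{3989}{4269} + \frac{169}{8} = \frac{689549}{34152}$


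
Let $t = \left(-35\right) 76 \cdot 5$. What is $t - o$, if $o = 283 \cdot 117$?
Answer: $-46411$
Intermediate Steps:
$t = -13300$ ($t = \left(-2660\right) 5 = -13300$)
$o = 33111$
$t - o = -13300 - 33111 = -46411$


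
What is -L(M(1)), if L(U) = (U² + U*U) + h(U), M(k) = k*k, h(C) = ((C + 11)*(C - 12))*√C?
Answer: 130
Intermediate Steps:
h(C) = √C*(-12 + C)*(11 + C) (h(C) = ((11 + C)*(-12 + C))*√C = ((-12 + C)*(11 + C))*√C = √C*(-12 + C)*(11 + C))
M(k) = k²
L(U) = 2*U² + √U*(-132 + U² - U) (L(U) = (U² + U*U) + √U*(-132 + U² - U) = (U² + U²) + √U*(-132 + U² - U) = 2*U² + √U*(-132 + U² - U))
-L(M(1)) = -(2*(1²)² + √(1²)*(-132 + (1²)² - 1*1²)) = -(2*1² + √1*(-132 + 1² - 1*1)) = -(2*1 + 1*(-132 + 1 - 1)) = -(2 + 1*(-132)) = -(2 - 132) = -1*(-130) = 130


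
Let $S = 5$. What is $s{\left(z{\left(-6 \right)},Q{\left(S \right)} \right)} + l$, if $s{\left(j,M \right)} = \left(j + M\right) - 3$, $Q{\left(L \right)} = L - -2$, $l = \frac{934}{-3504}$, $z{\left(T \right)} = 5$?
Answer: $\frac{15301}{1752} \approx 8.7334$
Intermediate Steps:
$l = - \frac{467}{1752}$ ($l = 934 \left(- \frac{1}{3504}\right) = - \frac{467}{1752} \approx -0.26655$)
$Q{\left(L \right)} = 2 + L$ ($Q{\left(L \right)} = L + 2 = 2 + L$)
$s{\left(j,M \right)} = -3 + M + j$ ($s{\left(j,M \right)} = \left(M + j\right) - 3 = -3 + M + j$)
$s{\left(z{\left(-6 \right)},Q{\left(S \right)} \right)} + l = \left(-3 + \left(2 + 5\right) + 5\right) - \frac{467}{1752} = \left(-3 + 7 + 5\right) - \frac{467}{1752} = 9 - \frac{467}{1752} = \frac{15301}{1752}$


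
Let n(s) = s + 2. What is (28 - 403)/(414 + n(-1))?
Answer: -75/83 ≈ -0.90361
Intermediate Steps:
n(s) = 2 + s
(28 - 403)/(414 + n(-1)) = (28 - 403)/(414 + (2 - 1)) = -375/(414 + 1) = -375/415 = -375*1/415 = -75/83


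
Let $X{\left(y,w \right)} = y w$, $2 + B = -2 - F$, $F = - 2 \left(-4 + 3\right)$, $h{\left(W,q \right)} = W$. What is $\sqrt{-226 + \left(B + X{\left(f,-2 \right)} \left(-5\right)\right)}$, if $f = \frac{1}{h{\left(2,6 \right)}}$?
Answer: $i \sqrt{227} \approx 15.067 i$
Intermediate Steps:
$F = 2$ ($F = \left(-2\right) \left(-1\right) = 2$)
$f = \frac{1}{2} \approx 0.5$
$B = -6$ ($B = -2 - 4 = -6$)
$X{\left(y,w \right)} = w y$
$\sqrt{-226 + \left(B + X{\left(f,-2 \right)} \left(-5\right)\right)} = \sqrt{-226 - \left(6 - \left(-2\right) \frac{1}{2} \left(-5\right)\right)} = \sqrt{-226 - 1} = \sqrt{-227} = i \sqrt{227}$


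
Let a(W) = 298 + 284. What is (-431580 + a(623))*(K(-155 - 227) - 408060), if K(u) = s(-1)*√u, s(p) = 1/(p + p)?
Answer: 175873043880 + 215499*I*√382 ≈ 1.7587e+11 + 4.2119e+6*I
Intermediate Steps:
s(p) = 1/(2*p)
a(W) = 582
K(u) = -√u/2 (K(u) = ((½)/(-1))*√u = ((½)*(-1))*√u = -√u/2)
(-431580 + a(623))*(K(-155 - 227) - 408060) = (-431580 + 582)*(-√(-155 - 227)/2 - 408060) = -430998*(-I*√382/2 - 408060) = -430998*(-408060 - I*√382/2) = 175873043880 + 215499*I*√382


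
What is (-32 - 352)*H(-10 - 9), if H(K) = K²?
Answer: -138624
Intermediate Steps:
(-32 - 352)*H(-10 - 9) = (-32 - 352)*(-10 - 9)² = -384*(-19)² = -384*361 = -138624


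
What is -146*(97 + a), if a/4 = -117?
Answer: 54166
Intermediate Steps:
a = -468 (a = 4*(-117) = -468)
-146*(97 + a) = -146*(97 - 468) = -146*(-371) = 54166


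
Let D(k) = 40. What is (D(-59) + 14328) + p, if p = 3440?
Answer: 17808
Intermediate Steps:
(D(-59) + 14328) + p = (40 + 14328) + 3440 = 14368 + 3440 = 17808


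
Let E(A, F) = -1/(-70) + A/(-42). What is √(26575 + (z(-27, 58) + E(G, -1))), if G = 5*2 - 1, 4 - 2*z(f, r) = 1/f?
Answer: √215272230/90 ≈ 163.02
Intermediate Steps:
z(f, r) = 2 - 1/(2*f)
G = 9 (G = 10 - 1 = 9)
E(A, F) = 1/70 - A/42 (E(A, F) = -1*(-1/70) + A*(-1/42) = 1/70 - A/42)
√(26575 + (z(-27, 58) + E(G, -1))) = √(26575 + ((2 - ½/(-27)) + (1/70 - 1/42*9))) = √(26575 + ((2 - ½*(-1/27)) + (1/70 - 3/14))) = √(26575 + ((2 + 1/54) - ⅕)) = √(26575 + (109/54 - ⅕)) = √(26575 + 491/270) = √(7175741/270) = √215272230/90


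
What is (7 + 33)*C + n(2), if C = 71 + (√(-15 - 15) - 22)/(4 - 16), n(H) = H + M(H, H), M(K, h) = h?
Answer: 8752/3 - 10*I*√30/3 ≈ 2917.3 - 18.257*I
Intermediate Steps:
n(H) = 2*H (n(H) = H + H = 2*H)
C = 437/6 - I*√30/12 (C = 71 + (√(-30) - 22)/(-12) = 71 + (I*√30 - 22)*(-1/12) = 71 + (-22 + I*√30)*(-1/12) = 71 + (11/6 - I*√30/12) = 437/6 - I*√30/12 ≈ 72.833 - 0.45644*I)
(7 + 33)*C + n(2) = (7 + 33)*(437/6 - I*√30/12) + 2*2 = 40*(437/6 - I*√30/12) + 4 = (8740/3 - 10*I*√30/3) + 4 = 8752/3 - 10*I*√30/3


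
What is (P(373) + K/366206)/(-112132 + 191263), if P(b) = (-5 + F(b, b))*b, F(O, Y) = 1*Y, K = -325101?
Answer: 50266575283/28978246986 ≈ 1.7346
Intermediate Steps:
F(O, Y) = Y
P(b) = b*(-5 + b) (P(b) = (-5 + b)*b = b*(-5 + b))
(P(373) + K/366206)/(-112132 + 191263) = (373*(-5 + 373) - 325101/366206)/(-112132 + 191263) = (373*368 - 325101*1/366206)/79131 = (137264 - 325101/366206)*(1/79131) = (50266575283/366206)*(1/79131) = 50266575283/28978246986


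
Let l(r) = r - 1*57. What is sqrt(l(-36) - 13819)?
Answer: 2*I*sqrt(3478) ≈ 117.95*I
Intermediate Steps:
l(r) = -57 + r (l(r) = r - 57 = -57 + r)
sqrt(l(-36) - 13819) = sqrt((-57 - 36) - 13819) = sqrt(-93 - 13819) = sqrt(-13912) = 2*I*sqrt(3478)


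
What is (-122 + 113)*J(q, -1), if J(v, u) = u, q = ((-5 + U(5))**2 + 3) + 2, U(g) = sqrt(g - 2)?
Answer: 9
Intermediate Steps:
U(g) = sqrt(-2 + g)
q = 5 + (-5 + sqrt(3))**2 (q = ((-5 + sqrt(-2 + 5))**2 + 3) + 2 = ((-5 + sqrt(3))**2 + 3) + 2 = (3 + (-5 + sqrt(3))**2) + 2 = 5 + (-5 + sqrt(3))**2 ≈ 15.679)
(-122 + 113)*J(q, -1) = (-122 + 113)*(-1) = -9*(-1) = 9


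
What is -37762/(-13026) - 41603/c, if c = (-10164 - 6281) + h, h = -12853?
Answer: 91570653/21201986 ≈ 4.3190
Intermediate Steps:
c = -29298 (c = (-10164 - 6281) - 12853 = -16445 - 12853 = -29298)
-37762/(-13026) - 41603/c = -37762/(-13026) - 41603/(-29298) = -37762*(-1/13026) - 41603*(-1/29298) = 18881/6513 + 41603/29298 = 91570653/21201986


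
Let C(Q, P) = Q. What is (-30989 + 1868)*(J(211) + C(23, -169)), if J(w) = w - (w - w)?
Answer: -6814314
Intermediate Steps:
J(w) = w (J(w) = w - 1*0 = w + 0 = w)
(-30989 + 1868)*(J(211) + C(23, -169)) = (-30989 + 1868)*(211 + 23) = -29121*234 = -6814314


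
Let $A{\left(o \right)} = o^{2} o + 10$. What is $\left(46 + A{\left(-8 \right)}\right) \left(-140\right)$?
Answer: $63840$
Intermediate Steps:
$A{\left(o \right)} = 10 + o^{3}$ ($A{\left(o \right)} = o^{3} + 10 = 10 + o^{3}$)
$\left(46 + A{\left(-8 \right)}\right) \left(-140\right) = \left(46 + \left(10 + \left(-8\right)^{3}\right)\right) \left(-140\right) = \left(46 + \left(10 - 512\right)\right) \left(-140\right) = \left(46 - 502\right) \left(-140\right) = \left(-456\right) \left(-140\right) = 63840$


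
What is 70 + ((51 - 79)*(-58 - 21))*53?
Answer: 117306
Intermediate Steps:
70 + ((51 - 79)*(-58 - 21))*53 = 70 - 28*(-79)*53 = 70 + 2212*53 = 70 + 117236 = 117306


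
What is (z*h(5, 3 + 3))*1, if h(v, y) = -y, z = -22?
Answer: 132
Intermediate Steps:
(z*h(5, 3 + 3))*1 = -(-22)*(3 + 3)*1 = -(-22)*6*1 = -22*(-6)*1 = 132*1 = 132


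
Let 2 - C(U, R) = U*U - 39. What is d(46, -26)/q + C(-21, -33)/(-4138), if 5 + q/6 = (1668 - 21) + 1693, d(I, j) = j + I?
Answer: 404338/4140069 ≈ 0.097665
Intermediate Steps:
C(U, R) = 41 - U² (C(U, R) = 2 - (U*U - 39) = 2 - (U² - 39) = 2 - (-39 + U²) = 2 + (39 - U²) = 41 - U²)
d(I, j) = I + j
q = 20010 (q = -30 + 6*((1668 - 21) + 1693) = -30 + 6*(1647 + 1693) = -30 + 6*3340 = -30 + 20040 = 20010)
d(46, -26)/q + C(-21, -33)/(-4138) = (46 - 26)/20010 + (41 - 1*(-21)²)/(-4138) = 20*(1/20010) + (41 - 1*441)*(-1/4138) = 2/2001 + (41 - 441)*(-1/4138) = 2/2001 - 400*(-1/4138) = 2/2001 + 200/2069 = 404338/4140069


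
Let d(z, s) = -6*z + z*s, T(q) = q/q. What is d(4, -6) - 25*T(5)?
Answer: -73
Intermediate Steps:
T(q) = 1
d(z, s) = -6*z + s*z
d(4, -6) - 25*T(5) = 4*(-6 - 6) - 25*1 = 4*(-12) - 25 = -48 - 25 = -73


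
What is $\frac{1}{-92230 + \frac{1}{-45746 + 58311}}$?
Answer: $- \frac{12565}{1158869949} \approx -1.0842 \cdot 10^{-5}$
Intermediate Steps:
$\frac{1}{-92230 + \frac{1}{-45746 + 58311}} = \frac{1}{-92230 + \frac{1}{12565}} = \frac{1}{- \frac{1158869949}{12565}} = - \frac{12565}{1158869949}$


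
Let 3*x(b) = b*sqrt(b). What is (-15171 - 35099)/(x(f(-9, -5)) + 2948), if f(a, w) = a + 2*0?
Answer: -29639192/1738157 - 90486*I/1738157 ≈ -17.052 - 0.052059*I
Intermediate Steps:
f(a, w) = a (f(a, w) = a + 0 = a)
x(b) = b**(3/2)/3 (x(b) = (b*sqrt(b))/3 = b**(3/2)/3)
(-15171 - 35099)/(x(f(-9, -5)) + 2948) = (-15171 - 35099)/((-9)**(3/2)/3 + 2948) = -50270/((-27*I)/3 + 2948) = -50270/(-9*I + 2948) = -50270*(2948 + 9*I)/8690785 = -10054*(2948 + 9*I)/1738157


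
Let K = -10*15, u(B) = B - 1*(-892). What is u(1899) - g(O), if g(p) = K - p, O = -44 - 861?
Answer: 2036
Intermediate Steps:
u(B) = 892 + B (u(B) = B + 892 = 892 + B)
O = -905
K = -150
g(p) = -150 - p
u(1899) - g(O) = (892 + 1899) - (-150 - 1*(-905)) = 2791 - (-150 + 905) = 2791 - 1*755 = 2791 - 755 = 2036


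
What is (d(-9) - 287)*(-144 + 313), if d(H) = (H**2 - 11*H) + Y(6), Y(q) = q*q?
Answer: -11999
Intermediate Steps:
Y(q) = q**2
d(H) = 36 + H**2 - 11*H (d(H) = (H**2 - 11*H) + 6**2 = (H**2 - 11*H) + 36 = 36 + H**2 - 11*H)
(d(-9) - 287)*(-144 + 313) = ((36 + (-9)**2 - 11*(-9)) - 287)*(-144 + 313) = ((36 + 81 + 99) - 287)*169 = (216 - 287)*169 = -71*169 = -11999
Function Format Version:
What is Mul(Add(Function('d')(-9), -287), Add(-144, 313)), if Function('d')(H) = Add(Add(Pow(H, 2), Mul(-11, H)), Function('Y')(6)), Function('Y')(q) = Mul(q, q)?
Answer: -11999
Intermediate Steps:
Function('Y')(q) = Pow(q, 2)
Function('d')(H) = Add(36, Pow(H, 2), Mul(-11, H)) (Function('d')(H) = Add(Add(Pow(H, 2), Mul(-11, H)), Pow(6, 2)) = Add(Add(Pow(H, 2), Mul(-11, H)), 36) = Add(36, Pow(H, 2), Mul(-11, H)))
Mul(Add(Function('d')(-9), -287), Add(-144, 313)) = Mul(Add(Add(36, Pow(-9, 2), Mul(-11, -9)), -287), Add(-144, 313)) = Mul(Add(Add(36, 81, 99), -287), 169) = Mul(Add(216, -287), 169) = Mul(-71, 169) = -11999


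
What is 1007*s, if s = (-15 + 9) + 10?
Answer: 4028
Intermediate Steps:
s = 4 (s = -6 + 10 = 4)
1007*s = 1007*4 = 4028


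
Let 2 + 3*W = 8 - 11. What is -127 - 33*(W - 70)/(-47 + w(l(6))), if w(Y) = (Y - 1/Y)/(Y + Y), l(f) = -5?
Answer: -206826/1163 ≈ -177.84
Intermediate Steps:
w(Y) = (Y - 1/Y)/(2*Y) (w(Y) = (Y - 1/Y)/((2*Y)) = (Y - 1/Y)*(1/(2*Y)) = (Y - 1/Y)/(2*Y))
W = -5/3 (W = -⅔ + (8 - 11)/3 = -⅔ + (⅓)*(-3) = -⅔ - 1 = -5/3 ≈ -1.6667)
-127 - 33*(W - 70)/(-47 + w(l(6))) = -127 - 33*(-5/3 - 70)/(-47 + (½)*(-1 + (-5)²)/(-5)²) = -127 - (-2365)/(-47 + (½)*(1/25)*(-1 + 25)) = -127 - (-2365)/(-47 + (½)*(1/25)*24) = -127 - (-2365)/(-47 + 12/25) = -127 - (-2365)/(-1163/25) = -127 - (-2365)*(-25)/1163 = -127 - 33*5375/3489 = -127 - 59125/1163 = -206826/1163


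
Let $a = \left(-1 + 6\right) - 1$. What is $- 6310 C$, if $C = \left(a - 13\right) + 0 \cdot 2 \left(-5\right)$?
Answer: $56790$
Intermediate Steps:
$a = 4$ ($a = 5 - 1 = 4$)
$C = -9$ ($C = \left(4 - 13\right) + 0 \cdot 2 \left(-5\right) = -9 + 0 \left(-5\right) = -9 + 0 = -9$)
$- 6310 C = \left(-6310\right) \left(-9\right) = 56790$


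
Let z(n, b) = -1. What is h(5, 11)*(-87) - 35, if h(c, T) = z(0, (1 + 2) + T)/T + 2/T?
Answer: -472/11 ≈ -42.909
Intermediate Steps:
h(c, T) = 1/T (h(c, T) = -1/T + 2/T = 1/T)
h(5, 11)*(-87) - 35 = -87/11 - 35 = -472/11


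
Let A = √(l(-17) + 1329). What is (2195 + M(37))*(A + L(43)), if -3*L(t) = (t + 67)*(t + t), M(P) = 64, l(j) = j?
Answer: -7123380 + 9036*√82 ≈ -7.0416e+6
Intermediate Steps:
L(t) = -2*t*(67 + t)/3 (L(t) = -(t + 67)*(t + t)/3 = -(67 + t)*2*t/3 = -2*t*(67 + t)/3)
A = 4*√82 (A = √(-17 + 1329) = √1312 = 4*√82 ≈ 36.222)
(2195 + M(37))*(A + L(43)) = (2195 + 64)*(4*√82 - ⅔*43*(67 + 43)) = 2259*(4*√82 - ⅔*43*110) = 2259*(4*√82 - 9460/3) = 2259*(-9460/3 + 4*√82) = -7123380 + 9036*√82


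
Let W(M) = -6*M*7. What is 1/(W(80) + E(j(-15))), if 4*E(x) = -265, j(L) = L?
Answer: -4/13705 ≈ -0.00029186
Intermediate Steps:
E(x) = -265/4 (E(x) = (¼)*(-265) = -265/4)
W(M) = -42*M
1/(W(80) + E(j(-15))) = 1/(-42*80 - 265/4) = 1/(-3360 - 265/4) = 1/(-13705/4) = -4/13705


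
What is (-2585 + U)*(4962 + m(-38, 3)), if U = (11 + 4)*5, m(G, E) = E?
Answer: -12462150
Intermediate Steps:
U = 75 (U = 15*5 = 75)
(-2585 + U)*(4962 + m(-38, 3)) = (-2585 + 75)*(4962 + 3) = -2510*4965 = -12462150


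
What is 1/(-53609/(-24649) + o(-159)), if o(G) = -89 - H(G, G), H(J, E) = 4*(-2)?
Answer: -24649/1942960 ≈ -0.012686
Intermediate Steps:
H(J, E) = -8
o(G) = -81 (o(G) = -89 - 1*(-8) = -89 + 8 = -81)
1/(-53609/(-24649) + o(-159)) = 1/(-53609/(-24649) - 81) = 1/(-53609*(-1/24649) - 81) = 1/(53609/24649 - 81) = 1/(-1942960/24649) = -24649/1942960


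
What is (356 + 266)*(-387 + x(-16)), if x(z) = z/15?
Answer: -3620662/15 ≈ -2.4138e+5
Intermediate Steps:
x(z) = z/15 (x(z) = z*(1/15) = z/15)
(356 + 266)*(-387 + x(-16)) = (356 + 266)*(-387 + (1/15)*(-16)) = 622*(-387 - 16/15) = 622*(-5821/15) = -3620662/15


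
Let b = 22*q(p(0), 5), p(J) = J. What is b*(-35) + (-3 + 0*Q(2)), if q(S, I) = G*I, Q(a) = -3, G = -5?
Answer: 19247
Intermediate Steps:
q(S, I) = -5*I
b = -550 (b = 22*(-5*5) = 22*(-25) = -550)
b*(-35) + (-3 + 0*Q(2)) = -550*(-35) + (-3 + 0*(-3)) = 19250 + (-3 + 0) = 19250 - 3 = 19247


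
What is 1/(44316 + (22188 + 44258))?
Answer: 1/110762 ≈ 9.0284e-6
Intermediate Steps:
1/(44316 + (22188 + 44258)) = 1/(44316 + 66446) = 1/110762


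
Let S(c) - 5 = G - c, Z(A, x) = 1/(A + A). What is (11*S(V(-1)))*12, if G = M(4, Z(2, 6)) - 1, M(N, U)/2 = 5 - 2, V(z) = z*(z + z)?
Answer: 1056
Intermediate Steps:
Z(A, x) = 1/(2*A)
V(z) = 2*z**2 (V(z) = z*(2*z) = 2*z**2)
M(N, U) = 6 (M(N, U) = 2*(5 - 2) = 2*3 = 6)
G = 5 (G = 6 - 1 = 5)
S(c) = 10 - c (S(c) = 5 + (5 - c) = 10 - c)
(11*S(V(-1)))*12 = (11*(10 - 2*(-1)**2))*12 = (11*(10 - 2))*12 = (11*8)*12 = 88*12 = 1056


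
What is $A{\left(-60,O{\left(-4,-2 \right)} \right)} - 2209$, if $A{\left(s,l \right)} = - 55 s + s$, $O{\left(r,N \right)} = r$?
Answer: $1031$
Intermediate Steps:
$A{\left(s,l \right)} = - 54 s$
$A{\left(-60,O{\left(-4,-2 \right)} \right)} - 2209 = \left(-54\right) \left(-60\right) - 2209 = 3240 - 2209 = 1031$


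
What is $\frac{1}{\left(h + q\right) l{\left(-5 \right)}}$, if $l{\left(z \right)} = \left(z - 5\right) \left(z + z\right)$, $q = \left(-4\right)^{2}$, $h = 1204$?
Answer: $\frac{1}{122000} \approx 8.1967 \cdot 10^{-6}$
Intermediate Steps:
$q = 16$
$l{\left(z \right)} = 2 z \left(-5 + z\right)$ ($l{\left(z \right)} = \left(-5 + z\right) 2 z = 2 z \left(-5 + z\right)$)
$\frac{1}{\left(h + q\right) l{\left(-5 \right)}} = \frac{1}{\left(1204 + 16\right) 2 \left(-5\right) \left(-5 - 5\right)} = \frac{1}{1220 \cdot 2 \left(-5\right) \left(-10\right)} = \frac{1}{1220 \cdot 100} = \frac{1}{122000}$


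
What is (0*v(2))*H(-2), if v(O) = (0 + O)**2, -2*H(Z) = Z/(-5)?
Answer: 0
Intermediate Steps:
H(Z) = Z/10 (H(Z) = -Z/(2*(-5)) = -Z*(-1)/(2*5) = -(-1)*Z/10 = Z/10)
v(O) = O**2
(0*v(2))*H(-2) = (0*2**2)*((1/10)*(-2)) = (0*4)*(-1/5) = 0*(-1/5) = 0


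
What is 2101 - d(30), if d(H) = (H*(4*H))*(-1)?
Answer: 5701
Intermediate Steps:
d(H) = -4*H² (d(H) = (4*H²)*(-1) = -4*H²)
2101 - d(30) = 2101 - (-4)*30² = 2101 - (-4)*900 = 2101 - 1*(-3600) = 2101 + 3600 = 5701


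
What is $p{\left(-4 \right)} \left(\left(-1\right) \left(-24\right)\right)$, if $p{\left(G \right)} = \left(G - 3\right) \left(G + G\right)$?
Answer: $1344$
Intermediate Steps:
$p{\left(G \right)} = 2 G \left(-3 + G\right)$ ($p{\left(G \right)} = \left(-3 + G\right) 2 G = 2 G \left(-3 + G\right)$)
$p{\left(-4 \right)} \left(\left(-1\right) \left(-24\right)\right) = 2 \left(-4\right) \left(-3 - 4\right) \left(\left(-1\right) \left(-24\right)\right) = 2 \left(-4\right) \left(-7\right) 24 = 56 \cdot 24 = 1344$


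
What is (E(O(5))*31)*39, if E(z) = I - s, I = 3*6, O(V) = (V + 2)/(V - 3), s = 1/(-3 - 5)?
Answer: 175305/8 ≈ 21913.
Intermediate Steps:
s = -1/8 (s = 1/(-8) = -1/8 ≈ -0.12500)
O(V) = (2 + V)/(-3 + V)
I = 18
E(z) = 145/8 (E(z) = 18 - 1*(-1/8) = 18 + 1/8 = 145/8)
(E(O(5))*31)*39 = ((145/8)*31)*39 = (4495/8)*39 = 175305/8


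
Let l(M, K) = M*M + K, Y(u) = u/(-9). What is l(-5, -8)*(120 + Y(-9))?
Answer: 2057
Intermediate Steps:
Y(u) = -u/9 (Y(u) = u*(-⅑) = -u/9)
l(M, K) = K + M² (l(M, K) = M² + K = K + M²)
l(-5, -8)*(120 + Y(-9)) = (-8 + (-5)²)*(120 - ⅑*(-9)) = (-8 + 25)*(120 + 1) = 17*121 = 2057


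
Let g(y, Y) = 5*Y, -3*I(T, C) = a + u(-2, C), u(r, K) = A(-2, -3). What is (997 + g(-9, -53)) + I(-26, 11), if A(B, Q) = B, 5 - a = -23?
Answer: 2170/3 ≈ 723.33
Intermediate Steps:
a = 28 (a = 5 - 1*(-23) = 5 + 23 = 28)
u(r, K) = -2
I(T, C) = -26/3 (I(T, C) = -(28 - 2)/3 = -⅓*26 = -26/3)
(997 + g(-9, -53)) + I(-26, 11) = (997 + 5*(-53)) - 26/3 = (997 - 265) - 26/3 = 732 - 26/3 = 2170/3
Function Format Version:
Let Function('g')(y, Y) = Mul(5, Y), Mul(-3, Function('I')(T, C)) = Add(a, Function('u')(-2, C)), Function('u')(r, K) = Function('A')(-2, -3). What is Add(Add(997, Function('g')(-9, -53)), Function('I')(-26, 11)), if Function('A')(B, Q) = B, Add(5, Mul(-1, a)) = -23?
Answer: Rational(2170, 3) ≈ 723.33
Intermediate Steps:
a = 28 (a = Add(5, Mul(-1, -23)) = Add(5, 23) = 28)
Function('u')(r, K) = -2
Function('I')(T, C) = Rational(-26, 3) (Function('I')(T, C) = Mul(Rational(-1, 3), Add(28, -2)) = Mul(Rational(-1, 3), 26) = Rational(-26, 3))
Add(Add(997, Function('g')(-9, -53)), Function('I')(-26, 11)) = Add(Add(997, Mul(5, -53)), Rational(-26, 3)) = Add(Add(997, -265), Rational(-26, 3)) = Add(732, Rational(-26, 3)) = Rational(2170, 3)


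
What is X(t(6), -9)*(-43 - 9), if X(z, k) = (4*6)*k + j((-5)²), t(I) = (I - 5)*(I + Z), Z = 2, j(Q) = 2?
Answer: 11128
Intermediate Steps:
t(I) = (-5 + I)*(2 + I) (t(I) = (I - 5)*(I + 2) = (-5 + I)*(2 + I))
X(z, k) = 2 + 24*k (X(z, k) = (4*6)*k + 2 = 24*k + 2 = 2 + 24*k)
X(t(6), -9)*(-43 - 9) = (2 + 24*(-9))*(-43 - 9) = (2 - 216)*(-52) = -214*(-52) = 11128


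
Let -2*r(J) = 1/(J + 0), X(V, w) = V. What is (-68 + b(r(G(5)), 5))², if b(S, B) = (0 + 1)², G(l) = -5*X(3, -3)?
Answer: 4489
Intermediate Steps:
G(l) = -15 (G(l) = -5*3 = -15)
r(J) = -1/(2*J) (r(J) = -1/(2*(J + 0)) = -1/(2*J))
b(S, B) = 1 (b(S, B) = 1² = 1)
(-68 + b(r(G(5)), 5))² = (-68 + 1)² = (-67)² = 4489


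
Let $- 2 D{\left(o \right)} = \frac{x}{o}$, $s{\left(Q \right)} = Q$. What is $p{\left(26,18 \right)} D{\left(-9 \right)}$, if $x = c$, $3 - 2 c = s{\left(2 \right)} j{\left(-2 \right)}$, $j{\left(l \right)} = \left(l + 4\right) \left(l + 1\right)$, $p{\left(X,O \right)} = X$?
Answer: $\frac{91}{18} \approx 5.0556$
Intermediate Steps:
$j{\left(l \right)} = \left(1 + l\right) \left(4 + l\right)$ ($j{\left(l \right)} = \left(4 + l\right) \left(1 + l\right) = \left(1 + l\right) \left(4 + l\right)$)
$c = \frac{7}{2}$ ($c = \frac{3}{2} - \frac{2 \left(4 + \left(-2\right)^{2} + 5 \left(-2\right)\right)}{2} = \frac{3}{2} - \frac{2 \left(4 + 4 - 10\right)}{2} = \frac{3}{2} - \frac{2 \left(-2\right)}{2} = \frac{3}{2} - -2 = \frac{3}{2} + 2 = \frac{7}{2} \approx 3.5$)
$x = \frac{7}{2} \approx 3.5$
$D{\left(o \right)} = - \frac{7}{4 o}$ ($D{\left(o \right)} = - \frac{\frac{7}{2} \frac{1}{o}}{2} = - \frac{7}{4 o}$)
$p{\left(26,18 \right)} D{\left(-9 \right)} = 26 \left(- \frac{7}{4 \left(-9\right)}\right) = 26 \left(\left(- \frac{7}{4}\right) \left(- \frac{1}{9}\right)\right) = 26 \cdot \frac{7}{36} = \frac{91}{18}$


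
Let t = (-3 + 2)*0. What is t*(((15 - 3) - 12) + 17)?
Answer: 0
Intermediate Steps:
t = 0 (t = -1*0 = 0)
t*(((15 - 3) - 12) + 17) = 0*(((15 - 3) - 12) + 17) = 0*((12 - 12) + 17) = 0*(0 + 17) = 0*17 = 0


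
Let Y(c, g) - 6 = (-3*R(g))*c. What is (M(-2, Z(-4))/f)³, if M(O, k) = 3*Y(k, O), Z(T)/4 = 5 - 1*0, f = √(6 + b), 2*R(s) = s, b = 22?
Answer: 970299*√7/49 ≈ 52391.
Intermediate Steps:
R(s) = s/2
f = 2*√7 (f = √(6 + 22) = √28 = 2*√7 ≈ 5.2915)
Y(c, g) = 6 - 3*c*g/2 (Y(c, g) = 6 + (-3*g/2)*c = 6 - 3*c*g/2)
Z(T) = 20 (Z(T) = 4*(5 - 1*0) = 4*(5 + 0) = 4*5 = 20)
M(O, k) = 18 - 9*O*k/2 (M(O, k) = 3*(6 - 3*k*O/2) = 3*(6 - 3*O*k/2) = 18 - 9*O*k/2)
(M(-2, Z(-4))/f)³ = ((18 - 9/2*(-2)*20)/((2*√7)))³ = ((18 + 180)*(√7/14))³ = (198*(√7/14))³ = (99*√7/7)³ = 970299*√7/49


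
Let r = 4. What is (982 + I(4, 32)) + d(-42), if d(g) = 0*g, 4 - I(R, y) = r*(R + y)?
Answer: 842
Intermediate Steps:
I(R, y) = 4 - 4*R - 4*y (I(R, y) = 4 - 4*(R + y) = 4 - (4*R + 4*y) = 4 + (-4*R - 4*y) = 4 - 4*R - 4*y)
d(g) = 0
(982 + I(4, 32)) + d(-42) = (982 + (4 - 4*4 - 4*32)) + 0 = (982 + (4 - 16 - 128)) + 0 = (982 - 140) + 0 = 842 + 0 = 842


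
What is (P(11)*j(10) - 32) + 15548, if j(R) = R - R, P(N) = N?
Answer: 15516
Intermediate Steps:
j(R) = 0
(P(11)*j(10) - 32) + 15548 = (11*0 - 32) + 15548 = (0 - 32) + 15548 = -32 + 15548 = 15516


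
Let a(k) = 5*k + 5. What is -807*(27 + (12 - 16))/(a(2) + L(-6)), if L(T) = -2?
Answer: -18561/13 ≈ -1427.8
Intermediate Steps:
a(k) = 5 + 5*k
-807*(27 + (12 - 16))/(a(2) + L(-6)) = -807*(27 + (12 - 16))/((5 + 5*2) - 2) = -807*(27 - 4)/((5 + 10) - 2) = -18561/(15 - 2) = -18561/13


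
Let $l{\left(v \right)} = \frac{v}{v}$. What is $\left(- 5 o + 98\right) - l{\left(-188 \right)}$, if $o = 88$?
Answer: $-343$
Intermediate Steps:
$l{\left(v \right)} = 1$
$\left(- 5 o + 98\right) - l{\left(-188 \right)} = \left(\left(-5\right) 88 + 98\right) - 1 = \left(-440 + 98\right) - 1 = -342 - 1 = -343$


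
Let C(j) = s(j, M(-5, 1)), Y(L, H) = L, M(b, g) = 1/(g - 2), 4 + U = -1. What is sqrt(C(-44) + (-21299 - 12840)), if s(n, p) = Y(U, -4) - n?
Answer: 10*I*sqrt(341) ≈ 184.66*I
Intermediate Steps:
U = -5 (U = -4 - 1 = -5)
M(b, g) = 1/(-2 + g)
s(n, p) = -5 - n
C(j) = -5 - j
sqrt(C(-44) + (-21299 - 12840)) = sqrt((-5 - 1*(-44)) + (-21299 - 12840)) = sqrt((-5 + 44) - 34139) = sqrt(39 - 34139) = sqrt(-34100) = 10*I*sqrt(341)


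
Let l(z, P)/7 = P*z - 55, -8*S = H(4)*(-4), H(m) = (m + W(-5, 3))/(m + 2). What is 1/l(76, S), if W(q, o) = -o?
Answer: -3/1022 ≈ -0.0029354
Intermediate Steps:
H(m) = (-3 + m)/(2 + m) (H(m) = (m - 1*3)/(m + 2) = (m - 3)/(2 + m) = (-3 + m)/(2 + m))
S = 1/12 (S = -(-3 + 4)/(2 + 4)*(-4)/8 = -1/6*(-4)/8 = -(⅙)*1*(-4)/8 = -(-4)/48 = -⅛*(-⅔) = 1/12 ≈ 0.083333)
l(z, P) = -385 + 7*P*z (l(z, P) = 7*(P*z - 55) = 7*(-55 + P*z) = -385 + 7*P*z)
1/l(76, S) = 1/(-385 + 7*(1/12)*76) = 1/(-385 + 133/3) = 1/(-1022/3) = -3/1022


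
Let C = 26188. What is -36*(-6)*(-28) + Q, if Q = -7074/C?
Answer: -79196049/13094 ≈ -6048.3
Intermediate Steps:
Q = -3537/13094 (Q = -7074/26188 = -7074*1/26188 = -3537/13094 ≈ -0.27012)
-36*(-6)*(-28) + Q = -36*(-6)*(-28) - 3537/13094 = -(-216)*(-28) - 3537/13094 = -1*6048 - 3537/13094 = -6048 - 3537/13094 = -79196049/13094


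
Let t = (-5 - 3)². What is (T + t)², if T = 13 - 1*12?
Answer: 4225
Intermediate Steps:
T = 1 (T = 13 - 12 = 1)
t = 64 (t = (-8)² = 64)
(T + t)² = (1 + 64)² = 65² = 4225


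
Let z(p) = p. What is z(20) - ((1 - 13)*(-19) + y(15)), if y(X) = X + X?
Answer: -238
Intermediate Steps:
y(X) = 2*X
z(20) - ((1 - 13)*(-19) + y(15)) = 20 - ((1 - 13)*(-19) + 2*15) = 20 - (-12*(-19) + 30) = 20 - (228 + 30) = 20 - 1*258 = 20 - 258 = -238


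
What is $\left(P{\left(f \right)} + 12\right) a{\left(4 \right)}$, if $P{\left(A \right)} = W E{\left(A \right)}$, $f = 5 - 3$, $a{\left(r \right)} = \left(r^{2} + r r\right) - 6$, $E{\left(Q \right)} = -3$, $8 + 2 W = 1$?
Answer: $585$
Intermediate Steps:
$W = - \frac{7}{2}$ ($W = -4 + \frac{1}{2} \cdot 1 = -4 + \frac{1}{2} = - \frac{7}{2} \approx -3.5$)
$a{\left(r \right)} = -6 + 2 r^{2}$ ($a{\left(r \right)} = \left(r^{2} + r^{2}\right) - 6 = 2 r^{2} - 6 = -6 + 2 r^{2}$)
$f = 2$
$P{\left(A \right)} = \frac{21}{2}$ ($P{\left(A \right)} = \left(- \frac{7}{2}\right) \left(-3\right) = \frac{21}{2}$)
$\left(P{\left(f \right)} + 12\right) a{\left(4 \right)} = \left(\frac{21}{2} + 12\right) \left(-6 + 2 \cdot 4^{2}\right) = \frac{45 \left(-6 + 2 \cdot 16\right)}{2} = \frac{45 \left(-6 + 32\right)}{2} = \frac{45}{2} \cdot 26 = 585$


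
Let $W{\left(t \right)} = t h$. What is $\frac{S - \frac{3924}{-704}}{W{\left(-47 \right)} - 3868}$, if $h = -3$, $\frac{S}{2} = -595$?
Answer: $\frac{208459}{655952} \approx 0.3178$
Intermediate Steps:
$S = -1190$ ($S = 2 \left(-595\right) = -1190$)
$W{\left(t \right)} = - 3 t$ ($W{\left(t \right)} = t \left(-3\right) = - 3 t$)
$\frac{S - \frac{3924}{-704}}{W{\left(-47 \right)} - 3868} = \frac{-1190 - \frac{3924}{-704}}{\left(-3\right) \left(-47\right) - 3868} = \frac{-1190 - - \frac{981}{176}}{141 - 3868} = \frac{-1190 + \frac{981}{176}}{-3727} = \left(- \frac{208459}{176}\right) \left(- \frac{1}{3727}\right) = \frac{208459}{655952}$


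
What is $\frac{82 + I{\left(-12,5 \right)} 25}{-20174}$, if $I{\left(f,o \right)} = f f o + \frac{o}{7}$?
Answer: $- \frac{126699}{141218} \approx -0.89719$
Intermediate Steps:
$I{\left(f,o \right)} = \frac{o}{7} + o f^{2}$ ($I{\left(f,o \right)} = f^{2} o + o \frac{1}{7} = o f^{2} + \frac{o}{7} = \frac{o}{7} + o f^{2}$)
$\frac{82 + I{\left(-12,5 \right)} 25}{-20174} = \frac{82 + 5 \left(\frac{1}{7} + \left(-12\right)^{2}\right) 25}{-20174} = \left(82 + 5 \left(\frac{1}{7} + 144\right) 25\right) \left(- \frac{1}{20174}\right) = \left(82 + 5 \cdot \frac{1009}{7} \cdot 25\right) \left(- \frac{1}{20174}\right) = \left(82 + \frac{5045}{7} \cdot 25\right) \left(- \frac{1}{20174}\right) = \left(82 + \frac{126125}{7}\right) \left(- \frac{1}{20174}\right) = \frac{126699}{7} \left(- \frac{1}{20174}\right) = - \frac{126699}{141218}$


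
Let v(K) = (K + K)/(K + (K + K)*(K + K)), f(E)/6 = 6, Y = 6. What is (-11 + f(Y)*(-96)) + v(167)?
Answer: -2319421/669 ≈ -3467.0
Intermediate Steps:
f(E) = 36 (f(E) = 6*6 = 36)
v(K) = 2*K/(K + 4*K²) (v(K) = (2*K)/(K + (2*K)*(2*K)) = (2*K)/(K + 4*K²) = 2*K/(K + 4*K²))
(-11 + f(Y)*(-96)) + v(167) = (-11 + 36*(-96)) + 2/(1 + 4*167) = (-11 - 3456) + 2/(1 + 668) = -3467 + 2/669 = -2319421/669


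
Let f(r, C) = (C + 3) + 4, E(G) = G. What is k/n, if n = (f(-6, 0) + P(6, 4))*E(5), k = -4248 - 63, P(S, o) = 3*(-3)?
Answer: 4311/10 ≈ 431.10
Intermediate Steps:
P(S, o) = -9
f(r, C) = 7 + C (f(r, C) = (3 + C) + 4 = 7 + C)
k = -4311
n = -10 (n = ((7 + 0) - 9)*5 = (7 - 9)*5 = -2*5 = -10)
k/n = -4311/(-10) = -4311*(-1/10) = 4311/10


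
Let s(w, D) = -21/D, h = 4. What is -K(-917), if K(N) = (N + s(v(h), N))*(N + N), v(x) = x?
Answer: -1681736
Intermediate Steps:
K(N) = 2*N*(N - 21/N) (K(N) = (N - 21/N)*(N + N) = (N - 21/N)*(2*N) = 2*N*(N - 21/N))
-K(-917) = -(-42 + 2*(-917)**2) = -(-42 + 2*840889) = -(-42 + 1681778) = -1*1681736 = -1681736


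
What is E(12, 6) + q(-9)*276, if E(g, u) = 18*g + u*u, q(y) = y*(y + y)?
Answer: 44964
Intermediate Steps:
q(y) = 2*y**2 (q(y) = y*(2*y) = 2*y**2)
E(g, u) = u**2 + 18*g (E(g, u) = 18*g + u**2 = u**2 + 18*g)
E(12, 6) + q(-9)*276 = (6**2 + 18*12) + (2*(-9)**2)*276 = (36 + 216) + (2*81)*276 = 252 + 162*276 = 252 + 44712 = 44964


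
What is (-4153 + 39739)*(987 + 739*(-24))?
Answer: -596029914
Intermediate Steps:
(-4153 + 39739)*(987 + 739*(-24)) = 35586*(987 - 17736) = 35586*(-16749) = -596029914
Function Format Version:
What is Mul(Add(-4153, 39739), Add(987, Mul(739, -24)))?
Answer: -596029914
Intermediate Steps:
Mul(Add(-4153, 39739), Add(987, Mul(739, -24))) = Mul(35586, Add(987, -17736)) = Mul(35586, -16749) = -596029914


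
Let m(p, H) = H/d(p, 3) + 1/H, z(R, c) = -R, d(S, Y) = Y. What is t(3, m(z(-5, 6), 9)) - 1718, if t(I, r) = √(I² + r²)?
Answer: -1718 + √1513/9 ≈ -1713.7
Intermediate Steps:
m(p, H) = 1/H + H/3 (m(p, H) = H/3 + 1/H = 1/H + H/3)
t(3, m(z(-5, 6), 9)) - 1718 = √(3² + (1/9 + (⅓)*9)²) - 1718 = √(9 + (⅑ + 3)²) - 1718 = √(9 + (28/9)²) - 1718 = √(9 + 784/81) - 1718 = √(1513/81) - 1718 = √1513/9 - 1718 = -1718 + √1513/9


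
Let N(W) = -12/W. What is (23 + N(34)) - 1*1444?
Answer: -24163/17 ≈ -1421.4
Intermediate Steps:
(23 + N(34)) - 1*1444 = (23 - 12/34) - 1*1444 = (23 - 12*1/34) - 1444 = (23 - 6/17) - 1444 = 385/17 - 1444 = -24163/17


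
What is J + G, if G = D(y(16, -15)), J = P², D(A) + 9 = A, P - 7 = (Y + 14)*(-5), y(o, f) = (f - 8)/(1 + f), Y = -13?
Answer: -47/14 ≈ -3.3571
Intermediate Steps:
y(o, f) = (-8 + f)/(1 + f)
P = 2 (P = 7 + (-13 + 14)*(-5) = 7 + 1*(-5) = 7 - 5 = 2)
D(A) = -9 + A
J = 4 (J = 2² = 4)
G = -103/14 (G = -9 + (-8 - 15)/(1 - 15) = -9 - 23/(-14) = -9 - 1/14*(-23) = -9 + 23/14 = -103/14 ≈ -7.3571)
J + G = 4 - 103/14 = -47/14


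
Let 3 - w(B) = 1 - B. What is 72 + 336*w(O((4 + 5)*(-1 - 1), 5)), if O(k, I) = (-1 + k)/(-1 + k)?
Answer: 1080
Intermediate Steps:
O(k, I) = 1
w(B) = 2 + B (w(B) = 3 - (1 - B) = 3 + (-1 + B) = 2 + B)
72 + 336*w(O((4 + 5)*(-1 - 1), 5)) = 72 + 336*(2 + 1) = 72 + 336*3 = 72 + 1008 = 1080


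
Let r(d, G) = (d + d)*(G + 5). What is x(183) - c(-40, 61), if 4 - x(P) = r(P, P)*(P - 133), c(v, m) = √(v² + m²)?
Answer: -3440396 - √5321 ≈ -3.4405e+6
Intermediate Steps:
c(v, m) = √(m² + v²)
r(d, G) = 2*d*(5 + G) (r(d, G) = (2*d)*(5 + G) = 2*d*(5 + G))
x(P) = 4 - 2*P*(-133 + P)*(5 + P) (x(P) = 4 - 2*P*(5 + P)*(P - 133) = 4 - 2*P*(5 + P)*(-133 + P) = 4 - 2*P*(-133 + P)*(5 + P))
x(183) - c(-40, 61) = (4 - 2*183³ + 256*183² + 1330*183) - √(61² + (-40)²) = (4 - 2*6128487 + 256*33489 + 243390) - √(3721 + 1600) = (4 - 12256974 + 8573184 + 243390) - √5321 = -3440396 - √5321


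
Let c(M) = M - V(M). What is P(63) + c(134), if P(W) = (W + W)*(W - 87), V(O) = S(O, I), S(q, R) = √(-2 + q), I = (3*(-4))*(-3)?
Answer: -2890 - 2*√33 ≈ -2901.5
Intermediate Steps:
I = 36 (I = -12*(-3) = 36)
V(O) = √(-2 + O)
c(M) = M - √(-2 + M)
P(W) = 2*W*(-87 + W) (P(W) = (2*W)*(-87 + W) = 2*W*(-87 + W))
P(63) + c(134) = 2*63*(-87 + 63) + (134 - √(-2 + 134)) = 2*63*(-24) + (134 - √132) = -3024 + (134 - 2*√33) = -2890 - 2*√33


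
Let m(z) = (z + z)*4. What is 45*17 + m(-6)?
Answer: 717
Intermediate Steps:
m(z) = 8*z (m(z) = (2*z)*4 = 8*z)
45*17 + m(-6) = 45*17 + 8*(-6) = 765 - 48 = 717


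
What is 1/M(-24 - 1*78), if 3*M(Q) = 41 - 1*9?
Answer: 3/32 ≈ 0.093750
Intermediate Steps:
M(Q) = 32/3 (M(Q) = (41 - 1*9)/3 = (41 - 9)/3 = (⅓)*32 = 32/3)
1/M(-24 - 1*78) = 1/(32/3) = 3/32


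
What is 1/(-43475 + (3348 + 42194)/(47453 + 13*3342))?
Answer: -90899/3951788483 ≈ -2.3002e-5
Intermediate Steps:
1/(-43475 + (3348 + 42194)/(47453 + 13*3342)) = 1/(-43475 + 45542/(47453 + 43446)) = 1/(-43475 + 45542/90899) = 1/(-3951788483/90899) = -90899/3951788483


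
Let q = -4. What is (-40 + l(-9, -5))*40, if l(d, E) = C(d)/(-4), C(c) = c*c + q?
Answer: -2370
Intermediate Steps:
C(c) = -4 + c**2 (C(c) = c*c - 4 = c**2 - 4 = -4 + c**2)
l(d, E) = 1 - d**2/4 (l(d, E) = (-4 + d**2)/(-4) = (-4 + d**2)*(-1/4) = 1 - d**2/4)
(-40 + l(-9, -5))*40 = (-40 + (1 - 1/4*(-9)**2))*40 = (-40 + (1 - 1/4*81))*40 = (-40 + (1 - 81/4))*40 = (-40 - 77/4)*40 = -237/4*40 = -2370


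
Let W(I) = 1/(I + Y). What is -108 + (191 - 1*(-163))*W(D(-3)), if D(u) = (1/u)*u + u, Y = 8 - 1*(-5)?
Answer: -834/11 ≈ -75.818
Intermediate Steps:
Y = 13 (Y = 8 + 5 = 13)
D(u) = 1 + u (D(u) = u/u + u = 1 + u)
W(I) = 1/(13 + I) (W(I) = 1/(I + 13) = 1/(13 + I))
-108 + (191 - 1*(-163))*W(D(-3)) = -108 + (191 - 1*(-163))/(13 + (1 - 3)) = -108 + (191 + 163)/(13 - 2) = -108 + 354/11 = -834/11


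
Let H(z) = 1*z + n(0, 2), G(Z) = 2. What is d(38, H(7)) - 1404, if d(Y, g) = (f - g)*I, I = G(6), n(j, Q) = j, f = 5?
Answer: -1408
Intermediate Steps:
I = 2
H(z) = z (H(z) = 1*z + 0 = z + 0 = z)
d(Y, g) = 10 - 2*g (d(Y, g) = (5 - g)*2 = 10 - 2*g)
d(38, H(7)) - 1404 = (10 - 2*7) - 1404 = (10 - 14) - 1404 = -4 - 1404 = -1408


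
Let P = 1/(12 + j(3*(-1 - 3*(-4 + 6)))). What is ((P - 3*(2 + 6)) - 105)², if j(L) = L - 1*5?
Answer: 3265249/196 ≈ 16659.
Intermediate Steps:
j(L) = -5 + L (j(L) = L - 5 = -5 + L)
P = -1/14 (P = 1/(12 + (-5 + 3*(-1 - 3*(-4 + 6)))) = 1/(12 + (-5 + 3*(-1 - 3*2))) = 1/(12 + (-5 + 3*(-1 - 6))) = 1/(12 + (-5 + 3*(-7))) = 1/(12 + (-5 - 21)) = 1/(12 - 26) = 1/(-14) = -1/14 ≈ -0.071429)
((P - 3*(2 + 6)) - 105)² = ((-1/14 - 3*(2 + 6)) - 105)² = ((-1/14 - 3*8) - 105)² = ((-1/14 - 24) - 105)² = (-337/14 - 105)² = (-1807/14)² = 3265249/196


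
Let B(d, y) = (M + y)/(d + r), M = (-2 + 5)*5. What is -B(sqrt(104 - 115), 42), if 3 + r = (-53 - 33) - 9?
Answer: 1862/3205 + 19*I*sqrt(11)/3205 ≈ 0.58097 + 0.019662*I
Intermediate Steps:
M = 15 (M = 3*5 = 15)
r = -98 (r = -3 + ((-53 - 33) - 9) = -3 + (-86 - 9) = -3 - 95 = -98)
B(d, y) = (15 + y)/(-98 + d) (B(d, y) = (15 + y)/(d - 98) = (15 + y)/(-98 + d))
-B(sqrt(104 - 115), 42) = -(15 + 42)/(-98 + sqrt(104 - 115)) = -57/(-98 + sqrt(-11)) = -57/(-98 + I*sqrt(11))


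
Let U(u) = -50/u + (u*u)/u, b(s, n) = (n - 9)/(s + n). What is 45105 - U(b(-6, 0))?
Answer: 270821/6 ≈ 45137.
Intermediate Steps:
b(s, n) = (-9 + n)/(n + s)
U(u) = u - 50/u (U(u) = -50/u + u²/u = -50/u + u = u - 50/u)
45105 - U(b(-6, 0)) = 45105 - ((-9 + 0)/(0 - 6) - 50*(0 - 6)/(-9 + 0)) = 45105 - (-9/(-6) - 50/(-9/(-6))) = 45105 - (-⅙*(-9) - 50/((-⅙*(-9)))) = 45105 - (3/2 - 50/3/2) = 45105 - (3/2 - 50*⅔) = 45105 - (3/2 - 100/3) = 45105 - 1*(-191/6) = 45105 + 191/6 = 270821/6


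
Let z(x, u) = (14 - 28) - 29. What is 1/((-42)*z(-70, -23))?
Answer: 1/1806 ≈ 0.00055371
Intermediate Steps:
z(x, u) = -43 (z(x, u) = -14 - 29 = -43)
1/((-42)*z(-70, -23)) = 1/(-42*(-43)) = -1/42*(-1/43) = 1/1806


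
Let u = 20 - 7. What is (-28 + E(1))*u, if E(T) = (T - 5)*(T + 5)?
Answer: -676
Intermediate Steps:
E(T) = (-5 + T)*(5 + T)
u = 13
(-28 + E(1))*u = (-28 + (-25 + 1²))*13 = (-28 + (-25 + 1))*13 = (-28 - 24)*13 = -52*13 = -676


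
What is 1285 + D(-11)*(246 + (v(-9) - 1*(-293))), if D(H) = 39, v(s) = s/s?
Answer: 22345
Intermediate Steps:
v(s) = 1
1285 + D(-11)*(246 + (v(-9) - 1*(-293))) = 1285 + 39*(246 + (1 - 1*(-293))) = 1285 + 39*(246 + (1 + 293)) = 1285 + 39*(246 + 294) = 1285 + 39*540 = 1285 + 21060 = 22345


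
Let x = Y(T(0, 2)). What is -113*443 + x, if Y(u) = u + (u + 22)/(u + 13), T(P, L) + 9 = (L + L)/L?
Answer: -100127/2 ≈ -50064.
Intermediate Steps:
T(P, L) = -7 (T(P, L) = -9 + (L + L)/L = -9 + (2*L)/L = -9 + 2 = -7)
Y(u) = u + (22 + u)/(13 + u)
x = -9/2 (x = (22 + (-7)**2 + 14*(-7))/(13 - 7) = (22 + 49 - 98)/6 = (1/6)*(-27) = -9/2 ≈ -4.5000)
-113*443 + x = -113*443 - 9/2 = -50059 - 9/2 = -100127/2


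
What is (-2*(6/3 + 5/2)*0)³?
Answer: 0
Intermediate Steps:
(-2*(6/3 + 5/2)*0)³ = (-2*(6*(⅓) + 5*(½))*0)³ = (-2*(2 + 5/2)*0)³ = (-2*9/2*0)³ = (-9*0)³ = 0³ = 0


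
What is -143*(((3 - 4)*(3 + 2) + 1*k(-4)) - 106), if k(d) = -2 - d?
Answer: 15587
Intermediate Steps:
-143*(((3 - 4)*(3 + 2) + 1*k(-4)) - 106) = -143*(((3 - 4)*(3 + 2) + 1*(-2 - 1*(-4))) - 106) = -143*((-1*5 + 1*(-2 + 4)) - 106) = -143*((-5 + 1*2) - 106) = -143*((-5 + 2) - 106) = -143*(-3 - 106) = -143*(-109) = 15587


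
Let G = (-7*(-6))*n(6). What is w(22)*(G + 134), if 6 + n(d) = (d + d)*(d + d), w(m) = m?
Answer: 130460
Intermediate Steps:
n(d) = -6 + 4*d² (n(d) = -6 + (d + d)*(d + d) = -6 + (2*d)*(2*d) = -6 + 4*d²)
G = 5796 (G = (-7*(-6))*(-6 + 4*6²) = 42*(-6 + 4*36) = 42*(-6 + 144) = 42*138 = 5796)
w(22)*(G + 134) = 22*(5796 + 134) = 22*5930 = 130460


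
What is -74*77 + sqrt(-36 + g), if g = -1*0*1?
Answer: -5698 + 6*I ≈ -5698.0 + 6.0*I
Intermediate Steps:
g = 0 (g = 0*1 = 0)
-74*77 + sqrt(-36 + g) = -74*77 + sqrt(-36 + 0) = -5698 + sqrt(-36) = -5698 + 6*I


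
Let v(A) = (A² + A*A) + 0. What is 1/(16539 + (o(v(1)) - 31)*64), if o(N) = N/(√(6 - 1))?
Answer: 72775/1059223741 - 128*√5/1059223741 ≈ 6.8436e-5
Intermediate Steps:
v(A) = 2*A² (v(A) = (A² + A²) + 0 = 2*A² + 0 = 2*A²)
o(N) = N*√5/5 (o(N) = N/(√5) = N*(√5/5) = N*√5/5)
1/(16539 + (o(v(1)) - 31)*64) = 1/(16539 + ((2*1²)*√5/5 - 31)*64) = 1/(16539 + ((2*1)*√5/5 - 31)*64) = 1/(16539 + ((⅕)*2*√5 - 31)*64) = 1/(16539 + (2*√5/5 - 31)*64) = 1/(16539 + (-31 + 2*√5/5)*64) = 1/(16539 + (-1984 + 128*√5/5)) = 1/(14555 + 128*√5/5)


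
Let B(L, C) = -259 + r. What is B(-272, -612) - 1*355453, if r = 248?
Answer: -355464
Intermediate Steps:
B(L, C) = -11 (B(L, C) = -259 + 248 = -11)
B(-272, -612) - 1*355453 = -11 - 1*355453 = -11 - 355453 = -355464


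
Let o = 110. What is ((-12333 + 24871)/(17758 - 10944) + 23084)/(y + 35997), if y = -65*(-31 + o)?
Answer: 78653457/105146834 ≈ 0.74803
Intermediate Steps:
y = -5135 (y = -65*(-31 + 110) = -65*79 = -5135)
((-12333 + 24871)/(17758 - 10944) + 23084)/(y + 35997) = ((-12333 + 24871)/(17758 - 10944) + 23084)/(-5135 + 35997) = (12538/6814 + 23084)/30862 = (12538*(1/6814) + 23084)*(1/30862) = (6269/3407 + 23084)*(1/30862) = (78653457/3407)*(1/30862) = 78653457/105146834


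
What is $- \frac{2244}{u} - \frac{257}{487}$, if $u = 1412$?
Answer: $- \frac{363928}{171911} \approx -2.117$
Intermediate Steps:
$- \frac{2244}{u} - \frac{257}{487} = - \frac{2244}{1412} - \frac{257}{487} = \left(-2244\right) \frac{1}{1412} - \frac{257}{487} = - \frac{561}{353} - \frac{257}{487} = - \frac{363928}{171911}$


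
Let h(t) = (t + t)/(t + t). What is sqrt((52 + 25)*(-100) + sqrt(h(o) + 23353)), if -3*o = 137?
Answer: sqrt(-7700 + sqrt(23354)) ≈ 86.875*I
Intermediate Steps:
o = -137/3 (o = -1/3*137 = -137/3 ≈ -45.667)
h(t) = 1 (h(t) = (2*t)/((2*t)) = (2*t)*(1/(2*t)) = 1)
sqrt((52 + 25)*(-100) + sqrt(h(o) + 23353)) = sqrt((52 + 25)*(-100) + sqrt(1 + 23353)) = sqrt(77*(-100) + sqrt(23354)) = sqrt(-7700 + sqrt(23354))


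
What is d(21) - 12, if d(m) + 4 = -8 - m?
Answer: -45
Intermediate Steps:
d(m) = -12 - m (d(m) = -4 + (-8 - m) = -12 - m)
d(21) - 12 = (-12 - 1*21) - 12 = (-12 - 21) - 1*12 = -33 - 12 = -45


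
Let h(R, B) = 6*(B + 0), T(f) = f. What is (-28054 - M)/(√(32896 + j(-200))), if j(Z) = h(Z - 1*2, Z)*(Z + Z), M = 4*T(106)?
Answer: -14239*√8014/32056 ≈ -39.764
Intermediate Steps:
M = 424 (M = 4*106 = 424)
h(R, B) = 6*B
j(Z) = 12*Z² (j(Z) = (6*Z)*(Z + Z) = (6*Z)*(2*Z) = 12*Z²)
(-28054 - M)/(√(32896 + j(-200))) = (-28054 - 1*424)/(√(32896 + 12*(-200)²)) = (-28054 - 424)/(√(32896 + 12*40000)) = -28478/√(32896 + 480000) = -28478*√8014/64112 = -14239*√8014/32056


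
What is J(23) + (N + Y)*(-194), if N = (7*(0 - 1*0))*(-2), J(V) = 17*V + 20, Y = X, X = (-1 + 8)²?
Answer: -9095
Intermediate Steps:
X = 49 (X = 7² = 49)
Y = 49
J(V) = 20 + 17*V
N = 0 (N = (7*(0 + 0))*(-2) = (7*0)*(-2) = 0*(-2) = 0)
J(23) + (N + Y)*(-194) = (20 + 17*23) + (0 + 49)*(-194) = (20 + 391) + 49*(-194) = 411 - 9506 = -9095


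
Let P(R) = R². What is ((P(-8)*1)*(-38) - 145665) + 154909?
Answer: 6812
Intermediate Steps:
((P(-8)*1)*(-38) - 145665) + 154909 = (((-8)²*1)*(-38) - 145665) + 154909 = ((64*1)*(-38) - 145665) + 154909 = (64*(-38) - 145665) + 154909 = (-2432 - 145665) + 154909 = -148097 + 154909 = 6812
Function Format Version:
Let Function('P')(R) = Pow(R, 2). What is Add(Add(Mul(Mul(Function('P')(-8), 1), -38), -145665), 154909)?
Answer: 6812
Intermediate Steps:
Add(Add(Mul(Mul(Function('P')(-8), 1), -38), -145665), 154909) = Add(Add(Mul(Mul(Pow(-8, 2), 1), -38), -145665), 154909) = Add(Add(Mul(Mul(64, 1), -38), -145665), 154909) = Add(Add(Mul(64, -38), -145665), 154909) = Add(Add(-2432, -145665), 154909) = Add(-148097, 154909) = 6812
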